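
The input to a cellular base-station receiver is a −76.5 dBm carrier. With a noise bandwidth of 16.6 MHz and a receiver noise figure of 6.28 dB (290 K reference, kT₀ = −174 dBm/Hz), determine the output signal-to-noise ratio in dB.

19.0 dB

Noise floor: N = −174 + 10 log₁₀(B) + NF
10 log₁₀(1.66×10⁷) = 72.2 dB
N = −174 + 72.2 + 6.28 = −95.52 dBm
SNR = P_sig − N = −76.5 − (−95.52) = 19.02 dB → 19.0 dB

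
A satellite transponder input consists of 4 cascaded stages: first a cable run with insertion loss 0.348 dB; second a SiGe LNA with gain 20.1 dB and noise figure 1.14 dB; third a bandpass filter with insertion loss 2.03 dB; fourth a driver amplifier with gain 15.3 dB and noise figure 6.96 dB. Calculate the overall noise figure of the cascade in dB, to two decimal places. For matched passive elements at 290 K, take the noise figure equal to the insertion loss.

Convert to linear (a loss of L dB is a gain of −L dB): F_i = 10^(NF_i/10), G_i = 10^(G_i,dB/10)
  Stage 1: F_1 = 10^(0.348/10) = 1.083, G_1 = 10^(−0.348/10) = 0.9230
  Stage 2: F_2 = 10^(1.14/10) = 1.300, G_2 = 10^(20.1/10) = 102.3
  Stage 3: F_3 = 10^(2.03/10) = 1.596, G_3 = 10^(−2.03/10) = 0.6266
  Stage 4: F_4 = 10^(6.96/10) = 4.966, G_4 = 10^(15.3/10) = 33.88
Friis cascade:
  F = 1.083 + (1.300 − 1)/0.9230 + (1.596 − 1)/94.45 + (4.966 − 1)/59.18 = 1.482
NF = 10 log₁₀(1.482) = 1.71 dB

1.71 dB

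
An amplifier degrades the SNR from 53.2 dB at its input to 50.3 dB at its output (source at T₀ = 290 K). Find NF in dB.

2.9 dB

NF (dB) = SNR_in(dB) − SNR_out(dB) when the source is at T₀
NF = 53.2 − 50.3 = 2.9 dB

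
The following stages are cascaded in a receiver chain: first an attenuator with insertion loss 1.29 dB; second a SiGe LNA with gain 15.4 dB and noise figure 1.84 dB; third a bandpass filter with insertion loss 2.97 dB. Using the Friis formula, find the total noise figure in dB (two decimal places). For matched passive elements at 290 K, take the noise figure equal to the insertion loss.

3.21 dB

Convert to linear (a loss of L dB is a gain of −L dB): F_i = 10^(NF_i/10), G_i = 10^(G_i,dB/10)
  Stage 1: F_1 = 10^(1.29/10) = 1.346, G_1 = 10^(−1.29/10) = 0.7430
  Stage 2: F_2 = 10^(1.84/10) = 1.528, G_2 = 10^(15.4/10) = 34.67
  Stage 3: F_3 = 10^(2.97/10) = 1.982, G_3 = 10^(−2.97/10) = 0.5047
Friis cascade:
  F = 1.346 + (1.528 − 1)/0.7430 + (1.982 − 1)/25.76 = 2.094
NF = 10 log₁₀(2.094) = 3.21 dB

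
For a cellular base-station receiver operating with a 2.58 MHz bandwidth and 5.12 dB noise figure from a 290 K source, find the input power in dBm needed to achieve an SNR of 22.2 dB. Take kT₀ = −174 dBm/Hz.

−82.6 dBm

Sensitivity = −174 + 10 log₁₀(B) + NF + SNR_min
= −174 + 64.12 + 5.12 + 22.2
= −82.56 dBm → −82.6 dBm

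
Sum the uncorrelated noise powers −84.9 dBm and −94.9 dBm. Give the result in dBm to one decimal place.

Convert to linear, add, convert back:
P₁ = 3.24×10⁻¹² W, P₂ = 3.24×10⁻¹³ W
P_tot = 3.56×10⁻¹² W → 10 log₁₀(P_tot / 10⁻³) = −84.5 dBm

−84.5 dBm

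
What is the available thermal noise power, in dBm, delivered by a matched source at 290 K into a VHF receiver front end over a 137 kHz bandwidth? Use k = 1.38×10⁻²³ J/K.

−122.6 dBm

P_n = kTB = 1.38×10⁻²³ × 290 × 1.37×10⁵ = 5.48×10⁻¹⁶ W
In dBm: 10 log₁₀(5.48×10⁻¹⁶ / 10⁻³) = −122.6 dBm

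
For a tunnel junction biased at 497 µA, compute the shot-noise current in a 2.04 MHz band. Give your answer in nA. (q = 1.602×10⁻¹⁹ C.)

I_n = √(2qI·B)
2qI·B = 2 × 1.602×10⁻¹⁹ × 4.97×10⁻⁴ × 2.04×10⁶ = 3.25×10⁻¹⁶ A²
I_n = √(3.25×10⁻¹⁶) = 1.80×10⁻⁸ A = 18.0 nA

18.0 nA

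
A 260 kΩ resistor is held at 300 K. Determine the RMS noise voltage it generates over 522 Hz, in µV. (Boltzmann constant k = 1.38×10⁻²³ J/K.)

1.50 µV

V_n = √(4kTRB)
4kTRB = 4 × 1.38×10⁻²³ × 300 × 2.60×10⁵ × 5.22×10² = 2.25×10⁻¹² V²
V_n = √(2.25×10⁻¹²) = 1.50×10⁻⁶ V = 1.50 µV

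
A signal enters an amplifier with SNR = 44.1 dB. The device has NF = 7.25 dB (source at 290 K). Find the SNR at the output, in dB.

36.85 dB

By definition F = SNR_in/SNR_out, so in dB: SNR_out = SNR_in − NF
SNR_out = 44.1 − 7.25 = 36.85 dB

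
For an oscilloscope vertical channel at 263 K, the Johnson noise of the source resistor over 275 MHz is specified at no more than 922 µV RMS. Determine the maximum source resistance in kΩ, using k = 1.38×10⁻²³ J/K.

213 kΩ

Johnson–Nyquist: V_n = √(4kTRB) ⇒ R = V_n² / (4kTB)
4kTB = 4 × 1.38×10⁻²³ × 263 × 2.75×10⁸ = 3.99×10⁻¹²
R = (9.22×10⁻⁴)² / 3.99×10⁻¹² = 2.13×10⁵ Ω = 213 kΩ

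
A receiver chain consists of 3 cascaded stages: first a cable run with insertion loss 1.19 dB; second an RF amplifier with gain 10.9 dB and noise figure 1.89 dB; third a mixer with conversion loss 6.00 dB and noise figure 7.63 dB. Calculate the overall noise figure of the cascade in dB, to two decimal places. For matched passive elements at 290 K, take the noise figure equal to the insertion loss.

4.06 dB

Convert to linear (a loss of L dB is a gain of −L dB): F_i = 10^(NF_i/10), G_i = 10^(G_i,dB/10)
  Stage 1: F_1 = 10^(1.19/10) = 1.315, G_1 = 10^(−1.19/10) = 0.7603
  Stage 2: F_2 = 10^(1.89/10) = 1.545, G_2 = 10^(10.9/10) = 12.30
  Stage 3: F_3 = 10^(7.63/10) = 5.794, G_3 = 10^(−6.00/10) = 0.2512
Friis cascade:
  F = 1.315 + (1.545 − 1)/0.7603 + (5.794 − 1)/9.354 = 2.545
NF = 10 log₁₀(2.545) = 4.06 dB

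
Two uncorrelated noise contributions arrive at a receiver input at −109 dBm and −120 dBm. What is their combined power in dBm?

Convert to linear, add, convert back:
P₁ = 1.26×10⁻¹⁴ W, P₂ = 1.00×10⁻¹⁵ W
P_tot = 1.36×10⁻¹⁴ W → 10 log₁₀(P_tot / 10⁻³) = −108.7 dBm

−108.7 dBm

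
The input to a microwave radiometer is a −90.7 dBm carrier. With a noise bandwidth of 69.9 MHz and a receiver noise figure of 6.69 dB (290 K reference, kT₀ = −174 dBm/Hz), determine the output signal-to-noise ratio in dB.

−1.8 dB

Noise floor: N = −174 + 10 log₁₀(B) + NF
10 log₁₀(6.99×10⁷) = 78.44 dB
N = −174 + 78.44 + 6.69 = −88.87 dBm
SNR = P_sig − N = −90.7 − (−88.87) = −1.83 dB → −1.8 dB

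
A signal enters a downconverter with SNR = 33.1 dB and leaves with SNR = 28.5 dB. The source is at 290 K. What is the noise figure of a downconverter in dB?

4.6 dB

NF (dB) = SNR_in(dB) − SNR_out(dB) when the source is at T₀
NF = 33.1 − 28.5 = 4.6 dB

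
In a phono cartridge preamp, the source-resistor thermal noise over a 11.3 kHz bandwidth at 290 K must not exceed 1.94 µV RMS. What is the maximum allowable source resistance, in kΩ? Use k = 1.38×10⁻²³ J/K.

20.8 kΩ

Johnson–Nyquist: V_n = √(4kTRB) ⇒ R = V_n² / (4kTB)
4kTB = 4 × 1.38×10⁻²³ × 290 × 1.13×10⁴ = 1.81×10⁻¹⁶
R = (1.94×10⁻⁶)² / 1.81×10⁻¹⁶ = 2.08×10⁴ Ω = 20.8 kΩ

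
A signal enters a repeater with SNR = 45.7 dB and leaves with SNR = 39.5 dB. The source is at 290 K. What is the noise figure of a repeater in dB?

NF (dB) = SNR_in(dB) − SNR_out(dB) when the source is at T₀
NF = 45.7 − 39.5 = 6.2 dB

6.2 dB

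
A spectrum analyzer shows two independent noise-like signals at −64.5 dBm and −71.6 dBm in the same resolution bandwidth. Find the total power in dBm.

Convert to linear, add, convert back:
P₁ = 3.55×10⁻¹⁰ W, P₂ = 6.92×10⁻¹¹ W
P_tot = 4.24×10⁻¹⁰ W → 10 log₁₀(P_tot / 10⁻³) = −63.7 dBm

−63.7 dBm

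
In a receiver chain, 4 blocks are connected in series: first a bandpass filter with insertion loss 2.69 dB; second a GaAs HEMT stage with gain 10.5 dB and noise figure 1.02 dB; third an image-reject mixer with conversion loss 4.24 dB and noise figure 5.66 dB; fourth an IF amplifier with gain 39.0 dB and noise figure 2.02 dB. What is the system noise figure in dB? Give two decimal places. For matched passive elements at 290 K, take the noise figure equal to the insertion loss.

Convert to linear (a loss of L dB is a gain of −L dB): F_i = 10^(NF_i/10), G_i = 10^(G_i,dB/10)
  Stage 1: F_1 = 10^(2.69/10) = 1.858, G_1 = 10^(−2.69/10) = 0.5383
  Stage 2: F_2 = 10^(1.02/10) = 1.265, G_2 = 10^(10.5/10) = 11.22
  Stage 3: F_3 = 10^(5.66/10) = 3.681, G_3 = 10^(−4.24/10) = 0.3767
  Stage 4: F_4 = 10^(2.02/10) = 1.592, G_4 = 10^(39.0/10) = 7943
Friis cascade:
  F = 1.858 + (1.265 − 1)/0.5383 + (3.681 − 1)/6.039 + (1.592 − 1)/2.275 = 3.054
NF = 10 log₁₀(3.054) = 4.85 dB

4.85 dB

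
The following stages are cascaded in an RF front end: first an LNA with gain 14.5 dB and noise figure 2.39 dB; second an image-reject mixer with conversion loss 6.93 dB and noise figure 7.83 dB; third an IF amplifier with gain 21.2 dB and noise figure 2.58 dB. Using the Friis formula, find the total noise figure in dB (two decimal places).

3.13 dB

Convert to linear (a loss of L dB is a gain of −L dB): F_i = 10^(NF_i/10), G_i = 10^(G_i,dB/10)
  Stage 1: F_1 = 10^(2.39/10) = 1.734, G_1 = 10^(14.5/10) = 28.18
  Stage 2: F_2 = 10^(7.83/10) = 6.067, G_2 = 10^(−6.93/10) = 0.2028
  Stage 3: F_3 = 10^(2.58/10) = 1.811, G_3 = 10^(21.2/10) = 131.8
Friis cascade:
  F = 1.734 + (6.067 − 1)/28.18 + (1.811 − 1)/5.715 = 2.056
NF = 10 log₁₀(2.056) = 3.13 dB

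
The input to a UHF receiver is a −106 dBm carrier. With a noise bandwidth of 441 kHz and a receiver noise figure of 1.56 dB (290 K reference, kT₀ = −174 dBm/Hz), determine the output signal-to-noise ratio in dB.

10.0 dB

Noise floor: N = −174 + 10 log₁₀(B) + NF
10 log₁₀(4.41×10⁵) = 56.44 dB
N = −174 + 56.44 + 1.56 = −116.00 dBm
SNR = P_sig − N = −106 − (−116.00) = 10.00 dB → 10.0 dB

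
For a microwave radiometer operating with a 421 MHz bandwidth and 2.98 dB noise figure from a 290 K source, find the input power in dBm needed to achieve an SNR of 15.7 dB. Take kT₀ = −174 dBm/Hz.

Sensitivity = −174 + 10 log₁₀(B) + NF + SNR_min
= −174 + 86.24 + 2.98 + 15.7
= −69.08 dBm → −69.1 dBm

−69.1 dBm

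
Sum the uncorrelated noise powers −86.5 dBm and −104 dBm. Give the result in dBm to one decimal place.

Convert to linear, add, convert back:
P₁ = 2.24×10⁻¹² W, P₂ = 3.98×10⁻¹⁴ W
P_tot = 2.28×10⁻¹² W → 10 log₁₀(P_tot / 10⁻³) = −86.4 dBm

−86.4 dBm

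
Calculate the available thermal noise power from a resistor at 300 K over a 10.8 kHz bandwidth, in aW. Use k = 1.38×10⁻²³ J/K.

P_n = kTB = 1.38×10⁻²³ × 300 × 1.08×10⁴ = 4.47×10⁻¹⁷ W = 44.7 aW

44.7 aW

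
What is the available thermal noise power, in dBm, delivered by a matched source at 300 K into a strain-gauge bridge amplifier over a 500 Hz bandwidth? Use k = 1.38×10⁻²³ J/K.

P_n = kTB = 1.38×10⁻²³ × 300 × 5.00×10² = 2.07×10⁻¹⁸ W
In dBm: 10 log₁₀(2.07×10⁻¹⁸ / 10⁻³) = −146.8 dBm

−146.8 dBm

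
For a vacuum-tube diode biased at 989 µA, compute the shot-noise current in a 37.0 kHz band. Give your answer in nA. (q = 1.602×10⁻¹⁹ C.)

3.42 nA

I_n = √(2qI·B)
2qI·B = 2 × 1.602×10⁻¹⁹ × 9.89×10⁻⁴ × 3.70×10⁴ = 1.17×10⁻¹⁷ A²
I_n = √(1.17×10⁻¹⁷) = 3.42×10⁻⁹ A = 3.42 nA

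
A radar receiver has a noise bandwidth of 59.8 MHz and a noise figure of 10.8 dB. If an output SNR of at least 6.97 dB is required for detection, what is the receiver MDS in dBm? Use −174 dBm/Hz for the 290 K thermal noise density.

−78.5 dBm

Sensitivity = −174 + 10 log₁₀(B) + NF + SNR_min
= −174 + 77.77 + 10.8 + 6.97
= −78.46 dBm → −78.5 dBm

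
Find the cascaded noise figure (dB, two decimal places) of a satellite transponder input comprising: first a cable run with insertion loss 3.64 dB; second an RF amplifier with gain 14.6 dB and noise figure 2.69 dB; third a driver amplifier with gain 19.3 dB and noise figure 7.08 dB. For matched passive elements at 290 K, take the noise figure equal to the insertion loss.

6.65 dB

Convert to linear (a loss of L dB is a gain of −L dB): F_i = 10^(NF_i/10), G_i = 10^(G_i,dB/10)
  Stage 1: F_1 = 10^(3.64/10) = 2.312, G_1 = 10^(−3.64/10) = 0.4325
  Stage 2: F_2 = 10^(2.69/10) = 1.858, G_2 = 10^(14.6/10) = 28.84
  Stage 3: F_3 = 10^(7.08/10) = 5.105, G_3 = 10^(19.3/10) = 85.11
Friis cascade:
  F = 2.312 + (1.858 − 1)/0.4325 + (5.105 − 1)/12.47 = 4.624
NF = 10 log₁₀(4.624) = 6.65 dB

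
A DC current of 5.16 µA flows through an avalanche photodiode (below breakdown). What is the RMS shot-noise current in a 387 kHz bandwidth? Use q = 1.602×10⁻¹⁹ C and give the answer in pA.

800 pA

I_n = √(2qI·B)
2qI·B = 2 × 1.602×10⁻¹⁹ × 5.16×10⁻⁶ × 3.87×10⁵ = 6.40×10⁻¹⁹ A²
I_n = √(6.40×10⁻¹⁹) = 8.00×10⁻¹⁰ A = 800 pA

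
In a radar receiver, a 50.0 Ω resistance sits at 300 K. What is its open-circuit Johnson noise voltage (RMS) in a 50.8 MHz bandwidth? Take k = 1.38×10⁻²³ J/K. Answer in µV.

6.49 µV

V_n = √(4kTRB)
4kTRB = 4 × 1.38×10⁻²³ × 300 × 5.00×10¹ × 5.08×10⁷ = 4.21×10⁻¹¹ V²
V_n = √(4.21×10⁻¹¹) = 6.49×10⁻⁶ V = 6.49 µV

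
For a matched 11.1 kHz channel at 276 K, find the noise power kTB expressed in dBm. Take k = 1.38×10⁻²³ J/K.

P_n = kTB = 1.38×10⁻²³ × 276 × 1.11×10⁴ = 4.23×10⁻¹⁷ W
In dBm: 10 log₁₀(4.23×10⁻¹⁷ / 10⁻³) = −133.7 dBm

−133.7 dBm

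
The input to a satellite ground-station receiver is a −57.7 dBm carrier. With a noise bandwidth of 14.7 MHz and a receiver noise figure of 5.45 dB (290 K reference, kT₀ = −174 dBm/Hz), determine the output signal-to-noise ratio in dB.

Noise floor: N = −174 + 10 log₁₀(B) + NF
10 log₁₀(1.47×10⁷) = 71.67 dB
N = −174 + 71.67 + 5.45 = −96.88 dBm
SNR = P_sig − N = −57.7 − (−96.88) = 39.18 dB → 39.2 dB

39.2 dB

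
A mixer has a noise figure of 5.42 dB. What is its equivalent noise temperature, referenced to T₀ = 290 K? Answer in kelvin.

720 K

F = 10^(5.42/10) = 3.48337
T_e = (F − 1)·T₀ = (3.48337 − 1) × 290 = 720 K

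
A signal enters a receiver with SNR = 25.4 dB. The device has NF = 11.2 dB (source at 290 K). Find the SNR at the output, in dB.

14.2 dB

By definition F = SNR_in/SNR_out, so in dB: SNR_out = SNR_in − NF
SNR_out = 25.4 − 11.2 = 14.2 dB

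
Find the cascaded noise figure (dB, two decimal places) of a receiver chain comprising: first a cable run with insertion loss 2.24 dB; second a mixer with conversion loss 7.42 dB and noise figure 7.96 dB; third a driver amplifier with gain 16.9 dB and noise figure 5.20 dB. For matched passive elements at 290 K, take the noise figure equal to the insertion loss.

15.03 dB

Convert to linear (a loss of L dB is a gain of −L dB): F_i = 10^(NF_i/10), G_i = 10^(G_i,dB/10)
  Stage 1: F_1 = 10^(2.24/10) = 1.675, G_1 = 10^(−2.24/10) = 0.5970
  Stage 2: F_2 = 10^(7.96/10) = 6.252, G_2 = 10^(−7.42/10) = 0.1811
  Stage 3: F_3 = 10^(5.20/10) = 3.311, G_3 = 10^(16.9/10) = 48.98
Friis cascade:
  F = 1.675 + (6.252 − 1)/0.5970 + (3.311 − 1)/0.1081 = 31.84
NF = 10 log₁₀(31.84) = 15.03 dB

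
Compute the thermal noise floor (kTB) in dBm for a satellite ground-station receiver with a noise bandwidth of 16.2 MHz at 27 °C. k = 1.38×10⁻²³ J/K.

T = 27 °C + 273.15 = 300.15 K
P_n = kTB = 1.38×10⁻²³ × 300.15 × 1.62×10⁷ = 6.71×10⁻¹⁴ W
In dBm: 10 log₁₀(6.71×10⁻¹⁴ / 10⁻³) = −101.7 dBm

−101.7 dBm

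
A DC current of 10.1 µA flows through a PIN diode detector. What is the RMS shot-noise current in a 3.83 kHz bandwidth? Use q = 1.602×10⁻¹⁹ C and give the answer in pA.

I_n = √(2qI·B)
2qI·B = 2 × 1.602×10⁻¹⁹ × 1.01×10⁻⁵ × 3.83×10³ = 1.24×10⁻²⁰ A²
I_n = √(1.24×10⁻²⁰) = 1.11×10⁻¹⁰ A = 111 pA

111 pA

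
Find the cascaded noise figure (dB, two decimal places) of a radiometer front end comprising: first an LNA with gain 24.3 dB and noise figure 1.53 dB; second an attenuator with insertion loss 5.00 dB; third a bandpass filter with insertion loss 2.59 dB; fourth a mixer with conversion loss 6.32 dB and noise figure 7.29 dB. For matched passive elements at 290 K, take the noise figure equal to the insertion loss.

Convert to linear (a loss of L dB is a gain of −L dB): F_i = 10^(NF_i/10), G_i = 10^(G_i,dB/10)
  Stage 1: F_1 = 10^(1.53/10) = 1.422, G_1 = 10^(24.3/10) = 269.2
  Stage 2: F_2 = 10^(5.00/10) = 3.162, G_2 = 10^(−5.00/10) = 0.3162
  Stage 3: F_3 = 10^(2.59/10) = 1.816, G_3 = 10^(−2.59/10) = 0.5508
  Stage 4: F_4 = 10^(7.29/10) = 5.358, G_4 = 10^(−6.32/10) = 0.2333
Friis cascade:
  F = 1.422 + (3.162 − 1)/269.2 + (1.816 − 1)/85.11 + (5.358 − 1)/46.88 = 1.533
NF = 10 log₁₀(1.533) = 1.86 dB

1.86 dB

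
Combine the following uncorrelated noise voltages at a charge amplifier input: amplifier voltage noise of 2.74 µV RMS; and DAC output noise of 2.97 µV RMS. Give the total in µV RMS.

4.04 µV

Uncorrelated sources add in power (mean-square): V_tot = √(ΣV_i²)
V_tot = √[(2.74×10⁻⁶)² + (2.97×10⁻⁶)²] = 4.04×10⁻⁶ V = 4.04 µV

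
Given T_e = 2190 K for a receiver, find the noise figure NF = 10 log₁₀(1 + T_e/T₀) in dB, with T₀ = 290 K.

F = 1 + T_e/T₀ = 1 + 2190/290 = 8.55172
NF = 10 log₁₀(8.55172) = 9.32 dB

9.32 dB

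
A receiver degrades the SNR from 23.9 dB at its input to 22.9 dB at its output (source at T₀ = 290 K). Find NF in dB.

1.0 dB

NF (dB) = SNR_in(dB) − SNR_out(dB) when the source is at T₀
NF = 23.9 − 22.9 = 1.0 dB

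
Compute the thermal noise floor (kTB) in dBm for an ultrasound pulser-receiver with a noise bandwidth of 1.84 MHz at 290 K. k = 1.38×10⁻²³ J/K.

−111.3 dBm

P_n = kTB = 1.38×10⁻²³ × 290 × 1.84×10⁶ = 7.36×10⁻¹⁵ W
In dBm: 10 log₁₀(7.36×10⁻¹⁵ / 10⁻³) = −111.3 dBm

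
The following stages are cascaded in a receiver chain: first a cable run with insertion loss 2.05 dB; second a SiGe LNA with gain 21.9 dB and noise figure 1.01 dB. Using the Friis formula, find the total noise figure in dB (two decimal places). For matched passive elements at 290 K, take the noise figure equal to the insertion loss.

3.06 dB

Convert to linear (a loss of L dB is a gain of −L dB): F_i = 10^(NF_i/10), G_i = 10^(G_i,dB/10)
  Stage 1: F_1 = 10^(2.05/10) = 1.603, G_1 = 10^(−2.05/10) = 0.6237
  Stage 2: F_2 = 10^(1.01/10) = 1.262, G_2 = 10^(21.9/10) = 154.9
Friis cascade:
  F = 1.603 + (1.262 − 1)/0.6237 = 2.023
NF = 10 log₁₀(2.023) = 3.06 dB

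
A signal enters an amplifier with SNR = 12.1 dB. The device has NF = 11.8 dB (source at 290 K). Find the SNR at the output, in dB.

By definition F = SNR_in/SNR_out, so in dB: SNR_out = SNR_in − NF
SNR_out = 12.1 − 11.8 = 0.3 dB

0.3 dB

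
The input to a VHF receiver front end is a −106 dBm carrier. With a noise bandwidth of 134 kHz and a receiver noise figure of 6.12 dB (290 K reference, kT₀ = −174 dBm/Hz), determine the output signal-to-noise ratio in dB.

Noise floor: N = −174 + 10 log₁₀(B) + NF
10 log₁₀(1.34×10⁵) = 51.27 dB
N = −174 + 51.27 + 6.12 = −116.61 dBm
SNR = P_sig − N = −106 − (−116.61) = 10.61 dB → 10.6 dB

10.6 dB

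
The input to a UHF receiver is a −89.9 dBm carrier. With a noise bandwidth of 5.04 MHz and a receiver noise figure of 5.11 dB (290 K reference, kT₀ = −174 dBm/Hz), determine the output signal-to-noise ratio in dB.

Noise floor: N = −174 + 10 log₁₀(B) + NF
10 log₁₀(5.04×10⁶) = 67.02 dB
N = −174 + 67.02 + 5.11 = −101.87 dBm
SNR = P_sig − N = −89.9 − (−101.87) = 11.97 dB → 12.0 dB

12.0 dB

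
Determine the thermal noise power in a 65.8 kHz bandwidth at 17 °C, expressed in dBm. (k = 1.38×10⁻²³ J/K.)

−125.8 dBm

T = 17 °C + 273.15 = 290.15 K
P_n = kTB = 1.38×10⁻²³ × 290.15 × 6.58×10⁴ = 2.63×10⁻¹⁶ W
In dBm: 10 log₁₀(2.63×10⁻¹⁶ / 10⁻³) = −125.8 dBm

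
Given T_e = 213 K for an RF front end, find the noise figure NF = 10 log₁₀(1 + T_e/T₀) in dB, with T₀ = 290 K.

F = 1 + T_e/T₀ = 1 + 213/290 = 1.73448
NF = 10 log₁₀(1.73448) = 2.39 dB

2.39 dB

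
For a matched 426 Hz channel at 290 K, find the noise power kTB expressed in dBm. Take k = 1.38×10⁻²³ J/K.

−147.7 dBm

P_n = kTB = 1.38×10⁻²³ × 290 × 4.26×10² = 1.70×10⁻¹⁸ W
In dBm: 10 log₁₀(1.70×10⁻¹⁸ / 10⁻³) = −147.7 dBm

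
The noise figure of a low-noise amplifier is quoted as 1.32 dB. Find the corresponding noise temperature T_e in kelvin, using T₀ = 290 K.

103 K

F = 10^(1.32/10) = 1.35519
T_e = (F − 1)·T₀ = (1.35519 − 1) × 290 = 103 K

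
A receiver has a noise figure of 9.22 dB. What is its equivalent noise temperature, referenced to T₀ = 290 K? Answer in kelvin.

2133 K

F = 10^(9.22/10) = 8.35603
T_e = (F − 1)·T₀ = (8.35603 − 1) × 290 = 2133 K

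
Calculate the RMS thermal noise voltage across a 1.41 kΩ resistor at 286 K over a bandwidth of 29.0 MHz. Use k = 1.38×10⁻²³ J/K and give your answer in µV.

V_n = √(4kTRB)
4kTRB = 4 × 1.38×10⁻²³ × 286 × 1.41×10³ × 2.90×10⁷ = 6.46×10⁻¹⁰ V²
V_n = √(6.46×10⁻¹⁰) = 2.54×10⁻⁵ V = 25.4 µV

25.4 µV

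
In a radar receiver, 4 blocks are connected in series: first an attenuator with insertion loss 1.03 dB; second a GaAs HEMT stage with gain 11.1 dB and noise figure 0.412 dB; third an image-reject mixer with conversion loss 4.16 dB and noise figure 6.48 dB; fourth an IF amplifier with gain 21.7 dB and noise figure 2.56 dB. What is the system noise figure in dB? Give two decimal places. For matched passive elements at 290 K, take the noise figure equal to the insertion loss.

Convert to linear (a loss of L dB is a gain of −L dB): F_i = 10^(NF_i/10), G_i = 10^(G_i,dB/10)
  Stage 1: F_1 = 10^(1.03/10) = 1.268, G_1 = 10^(−1.03/10) = 0.7889
  Stage 2: F_2 = 10^(0.412/10) = 1.100, G_2 = 10^(11.1/10) = 12.88
  Stage 3: F_3 = 10^(6.48/10) = 4.446, G_3 = 10^(−4.16/10) = 0.3837
  Stage 4: F_4 = 10^(2.56/10) = 1.803, G_4 = 10^(21.7/10) = 147.9
Friis cascade:
  F = 1.268 + (1.100 − 1)/0.7889 + (4.446 − 1)/10.16 + (1.803 − 1)/3.899 = 1.939
NF = 10 log₁₀(1.939) = 2.88 dB

2.88 dB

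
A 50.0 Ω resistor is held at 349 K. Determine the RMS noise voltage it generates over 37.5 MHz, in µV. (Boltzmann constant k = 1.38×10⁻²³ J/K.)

V_n = √(4kTRB)
4kTRB = 4 × 1.38×10⁻²³ × 349 × 5.00×10¹ × 3.75×10⁷ = 3.61×10⁻¹¹ V²
V_n = √(3.61×10⁻¹¹) = 6.01×10⁻⁶ V = 6.01 µV

6.01 µV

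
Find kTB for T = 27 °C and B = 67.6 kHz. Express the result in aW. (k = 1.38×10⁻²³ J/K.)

280 aW

T = 27 °C + 273.15 = 300.15 K
P_n = kTB = 1.38×10⁻²³ × 300.15 × 6.76×10⁴ = 2.80×10⁻¹⁶ W = 280 aW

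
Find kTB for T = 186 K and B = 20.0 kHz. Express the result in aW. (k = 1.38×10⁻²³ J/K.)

P_n = kTB = 1.38×10⁻²³ × 186 × 2.00×10⁴ = 5.13×10⁻¹⁷ W = 51.3 aW

51.3 aW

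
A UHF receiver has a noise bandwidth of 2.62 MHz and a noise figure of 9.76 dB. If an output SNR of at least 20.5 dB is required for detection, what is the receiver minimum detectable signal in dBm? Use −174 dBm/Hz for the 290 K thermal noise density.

−79.6 dBm

Sensitivity = −174 + 10 log₁₀(B) + NF + SNR_min
= −174 + 64.18 + 9.76 + 20.5
= −79.56 dBm → −79.6 dBm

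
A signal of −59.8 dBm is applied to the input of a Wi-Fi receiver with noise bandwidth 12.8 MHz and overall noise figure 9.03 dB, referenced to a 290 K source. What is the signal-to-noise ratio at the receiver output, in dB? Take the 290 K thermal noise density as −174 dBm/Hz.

34.1 dB

Noise floor: N = −174 + 10 log₁₀(B) + NF
10 log₁₀(1.28×10⁷) = 71.07 dB
N = −174 + 71.07 + 9.03 = −93.90 dBm
SNR = P_sig − N = −59.8 − (−93.90) = 34.10 dB → 34.1 dB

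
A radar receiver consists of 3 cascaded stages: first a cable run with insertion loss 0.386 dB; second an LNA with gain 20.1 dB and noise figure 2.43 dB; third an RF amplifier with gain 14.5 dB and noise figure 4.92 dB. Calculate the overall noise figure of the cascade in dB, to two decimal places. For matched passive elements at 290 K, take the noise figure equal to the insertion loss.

Convert to linear (a loss of L dB is a gain of −L dB): F_i = 10^(NF_i/10), G_i = 10^(G_i,dB/10)
  Stage 1: F_1 = 10^(0.386/10) = 1.093, G_1 = 10^(−0.386/10) = 0.9150
  Stage 2: F_2 = 10^(2.43/10) = 1.750, G_2 = 10^(20.1/10) = 102.3
  Stage 3: F_3 = 10^(4.92/10) = 3.105, G_3 = 10^(14.5/10) = 28.18
Friis cascade:
  F = 1.093 + (1.750 − 1)/0.9150 + (3.105 − 1)/93.63 = 1.935
NF = 10 log₁₀(1.935) = 2.87 dB

2.87 dB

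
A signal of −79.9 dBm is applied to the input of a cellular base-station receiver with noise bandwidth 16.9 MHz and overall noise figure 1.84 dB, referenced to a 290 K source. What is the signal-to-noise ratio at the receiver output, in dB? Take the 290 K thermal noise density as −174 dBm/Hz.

Noise floor: N = −174 + 10 log₁₀(B) + NF
10 log₁₀(1.69×10⁷) = 72.28 dB
N = −174 + 72.28 + 1.84 = −99.88 dBm
SNR = P_sig − N = −79.9 − (−99.88) = 19.98 dB → 20.0 dB

20.0 dB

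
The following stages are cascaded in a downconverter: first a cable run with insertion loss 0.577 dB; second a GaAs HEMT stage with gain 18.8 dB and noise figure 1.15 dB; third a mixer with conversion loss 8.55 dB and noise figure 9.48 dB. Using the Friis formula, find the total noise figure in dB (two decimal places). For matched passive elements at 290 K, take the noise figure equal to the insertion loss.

Convert to linear (a loss of L dB is a gain of −L dB): F_i = 10^(NF_i/10), G_i = 10^(G_i,dB/10)
  Stage 1: F_1 = 10^(0.577/10) = 1.142, G_1 = 10^(−0.577/10) = 0.8756
  Stage 2: F_2 = 10^(1.15/10) = 1.303, G_2 = 10^(18.8/10) = 75.86
  Stage 3: F_3 = 10^(9.48/10) = 8.872, G_3 = 10^(−8.55/10) = 0.1396
Friis cascade:
  F = 1.142 + (1.303 − 1)/0.8756 + (8.872 − 1)/66.42 = 1.607
NF = 10 log₁₀(1.607) = 2.06 dB

2.06 dB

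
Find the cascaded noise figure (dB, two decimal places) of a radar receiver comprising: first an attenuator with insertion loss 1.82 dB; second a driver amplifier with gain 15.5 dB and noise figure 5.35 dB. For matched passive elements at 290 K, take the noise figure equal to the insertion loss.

Convert to linear (a loss of L dB is a gain of −L dB): F_i = 10^(NF_i/10), G_i = 10^(G_i,dB/10)
  Stage 1: F_1 = 10^(1.82/10) = 1.521, G_1 = 10^(−1.82/10) = 0.6577
  Stage 2: F_2 = 10^(5.35/10) = 3.428, G_2 = 10^(15.5/10) = 35.48
Friis cascade:
  F = 1.521 + (3.428 − 1)/0.6577 = 5.212
NF = 10 log₁₀(5.212) = 7.17 dB

7.17 dB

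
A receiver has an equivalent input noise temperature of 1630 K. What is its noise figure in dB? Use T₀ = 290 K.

8.21 dB

F = 1 + T_e/T₀ = 1 + 1630/290 = 6.62069
NF = 10 log₁₀(6.62069) = 8.21 dB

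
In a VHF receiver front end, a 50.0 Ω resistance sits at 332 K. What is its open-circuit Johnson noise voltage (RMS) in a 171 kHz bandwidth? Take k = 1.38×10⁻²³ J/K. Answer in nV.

396 nV

V_n = √(4kTRB)
4kTRB = 4 × 1.38×10⁻²³ × 332 × 5.00×10¹ × 1.71×10⁵ = 1.57×10⁻¹³ V²
V_n = √(1.57×10⁻¹³) = 3.96×10⁻⁷ V = 396 nV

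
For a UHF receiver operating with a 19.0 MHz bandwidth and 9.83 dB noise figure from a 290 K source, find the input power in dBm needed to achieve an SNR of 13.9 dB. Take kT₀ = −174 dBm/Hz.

Sensitivity = −174 + 10 log₁₀(B) + NF + SNR_min
= −174 + 72.79 + 9.83 + 13.9
= −77.48 dBm → −77.5 dBm

−77.5 dBm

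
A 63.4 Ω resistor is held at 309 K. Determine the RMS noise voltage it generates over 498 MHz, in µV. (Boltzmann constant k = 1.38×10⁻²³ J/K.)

V_n = √(4kTRB)
4kTRB = 4 × 1.38×10⁻²³ × 309 × 6.34×10¹ × 4.98×10⁸ = 5.39×10⁻¹⁰ V²
V_n = √(5.39×10⁻¹⁰) = 2.32×10⁻⁵ V = 23.2 µV

23.2 µV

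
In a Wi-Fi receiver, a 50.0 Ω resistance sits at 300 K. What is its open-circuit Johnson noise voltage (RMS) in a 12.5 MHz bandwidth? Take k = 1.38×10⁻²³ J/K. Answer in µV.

3.22 µV

V_n = √(4kTRB)
4kTRB = 4 × 1.38×10⁻²³ × 300 × 5.00×10¹ × 1.25×10⁷ = 1.04×10⁻¹¹ V²
V_n = √(1.04×10⁻¹¹) = 3.22×10⁻⁶ V = 3.22 µV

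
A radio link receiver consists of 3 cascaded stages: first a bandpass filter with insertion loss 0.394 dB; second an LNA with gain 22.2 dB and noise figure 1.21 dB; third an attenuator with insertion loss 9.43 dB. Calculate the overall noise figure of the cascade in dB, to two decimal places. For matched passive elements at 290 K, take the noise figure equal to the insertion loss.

1.76 dB

Convert to linear (a loss of L dB is a gain of −L dB): F_i = 10^(NF_i/10), G_i = 10^(G_i,dB/10)
  Stage 1: F_1 = 10^(0.394/10) = 1.095, G_1 = 10^(−0.394/10) = 0.9133
  Stage 2: F_2 = 10^(1.21/10) = 1.321, G_2 = 10^(22.2/10) = 166.0
  Stage 3: F_3 = 10^(9.43/10) = 8.770, G_3 = 10^(−9.43/10) = 0.1140
Friis cascade:
  F = 1.095 + (1.321 − 1)/0.9133 + (8.770 − 1)/151.6 = 1.498
NF = 10 log₁₀(1.498) = 1.76 dB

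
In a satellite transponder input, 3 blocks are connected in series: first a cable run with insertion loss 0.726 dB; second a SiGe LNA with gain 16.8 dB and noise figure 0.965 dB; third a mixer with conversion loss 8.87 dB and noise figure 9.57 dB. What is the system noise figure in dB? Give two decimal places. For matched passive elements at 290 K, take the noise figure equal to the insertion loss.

Convert to linear (a loss of L dB is a gain of −L dB): F_i = 10^(NF_i/10), G_i = 10^(G_i,dB/10)
  Stage 1: F_1 = 10^(0.726/10) = 1.182, G_1 = 10^(−0.726/10) = 0.8461
  Stage 2: F_2 = 10^(0.965/10) = 1.249, G_2 = 10^(16.8/10) = 47.86
  Stage 3: F_3 = 10^(9.57/10) = 9.057, G_3 = 10^(−8.87/10) = 0.1297
Friis cascade:
  F = 1.182 + (1.249 − 1)/0.8461 + (9.057 − 1)/40.49 = 1.675
NF = 10 log₁₀(1.675) = 2.24 dB

2.24 dB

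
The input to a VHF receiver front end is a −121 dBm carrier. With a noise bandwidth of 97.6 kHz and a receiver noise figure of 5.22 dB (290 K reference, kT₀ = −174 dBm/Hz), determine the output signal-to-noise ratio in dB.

Noise floor: N = −174 + 10 log₁₀(B) + NF
10 log₁₀(9.76×10⁴) = 49.89 dB
N = −174 + 49.89 + 5.22 = −118.89 dBm
SNR = P_sig − N = −121 − (−118.89) = −2.11 dB → −2.1 dB

−2.1 dB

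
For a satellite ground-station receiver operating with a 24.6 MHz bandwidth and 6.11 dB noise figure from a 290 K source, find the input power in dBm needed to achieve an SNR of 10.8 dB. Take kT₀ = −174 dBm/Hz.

−83.2 dBm

Sensitivity = −174 + 10 log₁₀(B) + NF + SNR_min
= −174 + 73.91 + 6.11 + 10.8
= −83.18 dBm → −83.2 dBm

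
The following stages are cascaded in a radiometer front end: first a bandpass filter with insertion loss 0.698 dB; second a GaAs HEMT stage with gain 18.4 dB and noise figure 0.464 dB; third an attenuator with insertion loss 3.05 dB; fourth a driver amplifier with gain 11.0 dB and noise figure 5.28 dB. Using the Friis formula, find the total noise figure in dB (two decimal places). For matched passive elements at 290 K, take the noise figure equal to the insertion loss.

1.48 dB

Convert to linear (a loss of L dB is a gain of −L dB): F_i = 10^(NF_i/10), G_i = 10^(G_i,dB/10)
  Stage 1: F_1 = 10^(0.698/10) = 1.174, G_1 = 10^(−0.698/10) = 0.8515
  Stage 2: F_2 = 10^(0.464/10) = 1.113, G_2 = 10^(18.4/10) = 69.18
  Stage 3: F_3 = 10^(3.05/10) = 2.018, G_3 = 10^(−3.05/10) = 0.4955
  Stage 4: F_4 = 10^(5.28/10) = 3.373, G_4 = 10^(11.0/10) = 12.59
Friis cascade:
  F = 1.174 + (1.113 − 1)/0.8515 + (2.018 − 1)/58.91 + (3.373 − 1)/29.19 = 1.405
NF = 10 log₁₀(1.405) = 1.48 dB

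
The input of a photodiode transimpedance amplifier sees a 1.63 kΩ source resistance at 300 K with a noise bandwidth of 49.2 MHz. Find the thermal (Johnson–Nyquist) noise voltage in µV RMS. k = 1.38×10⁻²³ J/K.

V_n = √(4kTRB)
4kTRB = 4 × 1.38×10⁻²³ × 300 × 1.63×10³ × 4.92×10⁷ = 1.33×10⁻⁹ V²
V_n = √(1.33×10⁻⁹) = 3.64×10⁻⁵ V = 36.4 µV

36.4 µV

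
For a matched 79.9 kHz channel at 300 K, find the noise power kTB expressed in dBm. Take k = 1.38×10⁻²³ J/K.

−124.8 dBm

P_n = kTB = 1.38×10⁻²³ × 300 × 7.99×10⁴ = 3.31×10⁻¹⁶ W
In dBm: 10 log₁₀(3.31×10⁻¹⁶ / 10⁻³) = −124.8 dBm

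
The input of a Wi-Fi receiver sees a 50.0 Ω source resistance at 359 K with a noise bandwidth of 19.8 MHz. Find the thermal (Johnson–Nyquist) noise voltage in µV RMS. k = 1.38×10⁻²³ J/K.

4.43 µV

V_n = √(4kTRB)
4kTRB = 4 × 1.38×10⁻²³ × 359 × 5.00×10¹ × 1.98×10⁷ = 1.96×10⁻¹¹ V²
V_n = √(1.96×10⁻¹¹) = 4.43×10⁻⁶ V = 4.43 µV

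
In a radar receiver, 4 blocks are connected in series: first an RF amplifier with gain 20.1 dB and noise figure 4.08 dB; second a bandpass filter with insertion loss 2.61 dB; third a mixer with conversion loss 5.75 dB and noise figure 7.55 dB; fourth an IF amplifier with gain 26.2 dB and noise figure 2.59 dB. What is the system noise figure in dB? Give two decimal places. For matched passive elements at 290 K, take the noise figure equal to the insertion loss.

Convert to linear (a loss of L dB is a gain of −L dB): F_i = 10^(NF_i/10), G_i = 10^(G_i,dB/10)
  Stage 1: F_1 = 10^(4.08/10) = 2.559, G_1 = 10^(20.1/10) = 102.3
  Stage 2: F_2 = 10^(2.61/10) = 1.824, G_2 = 10^(−2.61/10) = 0.5483
  Stage 3: F_3 = 10^(7.55/10) = 5.689, G_3 = 10^(−5.75/10) = 0.2661
  Stage 4: F_4 = 10^(2.59/10) = 1.816, G_4 = 10^(26.2/10) = 416.9
Friis cascade:
  F = 2.559 + (1.824 − 1)/102.3 + (5.689 − 1)/56.10 + (1.816 − 1)/14.93 = 2.705
NF = 10 log₁₀(2.705) = 4.32 dB

4.32 dB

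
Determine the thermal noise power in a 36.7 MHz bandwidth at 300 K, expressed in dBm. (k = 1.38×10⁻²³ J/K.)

−98.2 dBm

P_n = kTB = 1.38×10⁻²³ × 300 × 3.67×10⁷ = 1.52×10⁻¹³ W
In dBm: 10 log₁₀(1.52×10⁻¹³ / 10⁻³) = −98.2 dBm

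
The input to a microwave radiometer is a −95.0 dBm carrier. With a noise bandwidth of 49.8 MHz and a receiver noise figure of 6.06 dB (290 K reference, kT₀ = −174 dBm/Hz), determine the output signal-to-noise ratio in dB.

−4.0 dB

Noise floor: N = −174 + 10 log₁₀(B) + NF
10 log₁₀(4.98×10⁷) = 76.97 dB
N = −174 + 76.97 + 6.06 = −90.97 dBm
SNR = P_sig − N = −95.0 − (−90.97) = −4.03 dB → −4.0 dB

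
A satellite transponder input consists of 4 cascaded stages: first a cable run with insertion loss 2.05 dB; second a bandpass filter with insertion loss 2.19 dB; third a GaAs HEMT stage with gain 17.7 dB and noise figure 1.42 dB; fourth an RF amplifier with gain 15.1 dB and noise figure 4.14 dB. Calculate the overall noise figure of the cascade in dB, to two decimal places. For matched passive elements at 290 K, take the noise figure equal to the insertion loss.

5.74 dB

Convert to linear (a loss of L dB is a gain of −L dB): F_i = 10^(NF_i/10), G_i = 10^(G_i,dB/10)
  Stage 1: F_1 = 10^(2.05/10) = 1.603, G_1 = 10^(−2.05/10) = 0.6237
  Stage 2: F_2 = 10^(2.19/10) = 1.656, G_2 = 10^(−2.19/10) = 0.6039
  Stage 3: F_3 = 10^(1.42/10) = 1.387, G_3 = 10^(17.7/10) = 58.88
  Stage 4: F_4 = 10^(4.14/10) = 2.594, G_4 = 10^(15.1/10) = 32.36
Friis cascade:
  F = 1.603 + (1.656 − 1)/0.6237 + (1.387 − 1)/0.3767 + (2.594 − 1)/22.18 = 3.753
NF = 10 log₁₀(3.753) = 5.74 dB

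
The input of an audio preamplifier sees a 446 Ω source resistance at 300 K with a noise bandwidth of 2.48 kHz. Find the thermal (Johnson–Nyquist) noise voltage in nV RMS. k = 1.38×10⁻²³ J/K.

135 nV

V_n = √(4kTRB)
4kTRB = 4 × 1.38×10⁻²³ × 300 × 4.46×10² × 2.48×10³ = 1.83×10⁻¹⁴ V²
V_n = √(1.83×10⁻¹⁴) = 1.35×10⁻⁷ V = 135 nV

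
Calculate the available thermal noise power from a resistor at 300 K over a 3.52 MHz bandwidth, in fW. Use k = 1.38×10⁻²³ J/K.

14.6 fW

P_n = kTB = 1.38×10⁻²³ × 300 × 3.52×10⁶ = 1.46×10⁻¹⁴ W = 14.6 fW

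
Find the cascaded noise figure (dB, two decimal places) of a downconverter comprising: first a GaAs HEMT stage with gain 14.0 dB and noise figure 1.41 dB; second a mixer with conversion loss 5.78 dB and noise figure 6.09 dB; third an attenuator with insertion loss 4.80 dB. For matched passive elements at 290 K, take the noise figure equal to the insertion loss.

Convert to linear (a loss of L dB is a gain of −L dB): F_i = 10^(NF_i/10), G_i = 10^(G_i,dB/10)
  Stage 1: F_1 = 10^(1.41/10) = 1.384, G_1 = 10^(14.0/10) = 25.12
  Stage 2: F_2 = 10^(6.09/10) = 4.064, G_2 = 10^(−5.78/10) = 0.2642
  Stage 3: F_3 = 10^(4.80/10) = 3.020, G_3 = 10^(−4.80/10) = 0.3311
Friis cascade:
  F = 1.384 + (4.064 − 1)/25.12 + (3.020 − 1)/6.637 = 1.810
NF = 10 log₁₀(1.810) = 2.58 dB

2.58 dB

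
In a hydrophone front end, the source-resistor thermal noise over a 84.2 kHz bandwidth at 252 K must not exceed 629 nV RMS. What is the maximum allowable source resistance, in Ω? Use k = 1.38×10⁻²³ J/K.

Johnson–Nyquist: V_n = √(4kTRB) ⇒ R = V_n² / (4kTB)
4kTB = 4 × 1.38×10⁻²³ × 252 × 8.42×10⁴ = 1.17×10⁻¹⁵
R = (6.29×10⁻⁷)² / 1.17×10⁻¹⁵ = 3.38×10² Ω = 338 Ω

338 Ω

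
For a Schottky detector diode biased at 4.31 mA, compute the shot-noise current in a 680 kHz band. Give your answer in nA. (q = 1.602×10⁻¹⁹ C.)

30.6 nA

I_n = √(2qI·B)
2qI·B = 2 × 1.602×10⁻¹⁹ × 4.31×10⁻³ × 6.80×10⁵ = 9.39×10⁻¹⁶ A²
I_n = √(9.39×10⁻¹⁶) = 3.06×10⁻⁸ A = 30.6 nA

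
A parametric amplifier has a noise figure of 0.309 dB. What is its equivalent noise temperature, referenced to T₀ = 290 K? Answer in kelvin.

F = 10^(0.309/10) = 1.07374
T_e = (F − 1)·T₀ = (1.07374 − 1) × 290 = 21.4 K

21.4 K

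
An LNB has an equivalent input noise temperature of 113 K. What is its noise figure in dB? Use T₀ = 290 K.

F = 1 + T_e/T₀ = 1 + 113/290 = 1.38966
NF = 10 log₁₀(1.38966) = 1.43 dB

1.43 dB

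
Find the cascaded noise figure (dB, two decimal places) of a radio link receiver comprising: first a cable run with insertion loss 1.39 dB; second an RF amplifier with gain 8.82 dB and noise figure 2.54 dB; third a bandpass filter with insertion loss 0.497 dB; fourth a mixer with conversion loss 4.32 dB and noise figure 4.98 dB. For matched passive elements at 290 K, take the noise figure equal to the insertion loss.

Convert to linear (a loss of L dB is a gain of −L dB): F_i = 10^(NF_i/10), G_i = 10^(G_i,dB/10)
  Stage 1: F_1 = 10^(1.39/10) = 1.377, G_1 = 10^(−1.39/10) = 0.7261
  Stage 2: F_2 = 10^(2.54/10) = 1.795, G_2 = 10^(8.82/10) = 7.621
  Stage 3: F_3 = 10^(0.497/10) = 1.121, G_3 = 10^(−0.497/10) = 0.8919
  Stage 4: F_4 = 10^(4.98/10) = 3.148, G_4 = 10^(−4.32/10) = 0.3698
Friis cascade:
  F = 1.377 + (1.795 − 1)/0.7261 + (1.121 − 1)/5.534 + (3.148 − 1)/4.935 = 2.929
NF = 10 log₁₀(2.929) = 4.67 dB

4.67 dB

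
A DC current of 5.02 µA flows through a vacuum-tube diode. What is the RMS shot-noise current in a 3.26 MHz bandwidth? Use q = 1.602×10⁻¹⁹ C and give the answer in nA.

2.29 nA

I_n = √(2qI·B)
2qI·B = 2 × 1.602×10⁻¹⁹ × 5.02×10⁻⁶ × 3.26×10⁶ = 5.24×10⁻¹⁸ A²
I_n = √(5.24×10⁻¹⁸) = 2.29×10⁻⁹ A = 2.29 nA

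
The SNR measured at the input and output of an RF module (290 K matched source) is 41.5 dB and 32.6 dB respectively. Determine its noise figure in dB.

NF (dB) = SNR_in(dB) − SNR_out(dB) when the source is at T₀
NF = 41.5 − 32.6 = 8.9 dB

8.9 dB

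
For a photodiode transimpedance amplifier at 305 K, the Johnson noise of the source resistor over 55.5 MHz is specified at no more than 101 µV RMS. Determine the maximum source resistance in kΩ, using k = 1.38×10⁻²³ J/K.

10.9 kΩ

Johnson–Nyquist: V_n = √(4kTRB) ⇒ R = V_n² / (4kTB)
4kTB = 4 × 1.38×10⁻²³ × 305 × 5.55×10⁷ = 9.34×10⁻¹³
R = (1.01×10⁻⁴)² / 9.34×10⁻¹³ = 1.09×10⁴ Ω = 10.9 kΩ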